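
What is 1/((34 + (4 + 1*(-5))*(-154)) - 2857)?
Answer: -1/2669 ≈ -0.00037467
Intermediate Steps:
1/((34 + (4 + 1*(-5))*(-154)) - 2857) = 1/((34 + (4 - 5)*(-154)) - 2857) = 1/((34 - 1*(-154)) - 2857) = 1/((34 + 154) - 2857) = 1/(188 - 2857) = 1/(-2669) = -1/2669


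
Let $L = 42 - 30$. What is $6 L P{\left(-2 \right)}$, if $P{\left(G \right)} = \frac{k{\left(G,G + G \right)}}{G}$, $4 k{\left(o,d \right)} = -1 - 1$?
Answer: $18$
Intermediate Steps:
$L = 12$
$k{\left(o,d \right)} = - \frac{1}{2}$ ($k{\left(o,d \right)} = \frac{-1 - 1}{4} = \frac{1}{4} \left(-2\right) = - \frac{1}{2}$)
$P{\left(G \right)} = - \frac{1}{2 G}$
$6 L P{\left(-2 \right)} = 6 \cdot 12 \left(- \frac{1}{2 \left(-2\right)}\right) = 72 \left(\left(- \frac{1}{2}\right) \left(- \frac{1}{2}\right)\right) = 72 \cdot \frac{1}{4} = 18$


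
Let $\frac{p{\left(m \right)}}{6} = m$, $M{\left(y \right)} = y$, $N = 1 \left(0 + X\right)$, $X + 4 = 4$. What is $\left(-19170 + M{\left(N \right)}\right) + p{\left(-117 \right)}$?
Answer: $-19872$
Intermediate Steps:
$X = 0$ ($X = -4 + 4 = 0$)
$N = 0$ ($N = 1 \left(0 + 0\right) = 1 \cdot 0 = 0$)
$p{\left(m \right)} = 6 m$
$\left(-19170 + M{\left(N \right)}\right) + p{\left(-117 \right)} = \left(-19170 + 0\right) + 6 \left(-117\right) = -19170 - 702 = -19872$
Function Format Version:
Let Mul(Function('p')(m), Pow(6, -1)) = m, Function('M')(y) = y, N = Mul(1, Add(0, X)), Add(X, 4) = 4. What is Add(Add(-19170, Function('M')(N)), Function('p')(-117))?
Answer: -19872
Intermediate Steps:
X = 0 (X = Add(-4, 4) = 0)
N = 0 (N = Mul(1, Add(0, 0)) = Mul(1, 0) = 0)
Function('p')(m) = Mul(6, m)
Add(Add(-19170, Function('M')(N)), Function('p')(-117)) = Add(Add(-19170, 0), Mul(6, -117)) = Add(-19170, -702) = -19872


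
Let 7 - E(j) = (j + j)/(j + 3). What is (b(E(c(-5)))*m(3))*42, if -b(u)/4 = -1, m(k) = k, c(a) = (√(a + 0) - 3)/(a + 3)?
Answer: 504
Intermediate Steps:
c(a) = (-3 + √a)/(3 + a) (c(a) = (√a - 3)/(3 + a) = (-3 + √a)/(3 + a))
E(j) = 7 - 2*j/(3 + j) (E(j) = 7 - (j + j)/(j + 3) = 7 - 2*j/(3 + j))
b(u) = 4 (b(u) = -4*(-1) = 4)
(b(E(c(-5)))*m(3))*42 = (4*3)*42 = 12*42 = 504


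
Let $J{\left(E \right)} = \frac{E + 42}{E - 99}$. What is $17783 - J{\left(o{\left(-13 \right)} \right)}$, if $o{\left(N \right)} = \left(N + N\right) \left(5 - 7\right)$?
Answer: $17785$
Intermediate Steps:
$o{\left(N \right)} = - 4 N$ ($o{\left(N \right)} = 2 N \left(-2\right) = - 4 N$)
$J{\left(E \right)} = \frac{42 + E}{-99 + E}$
$17783 - J{\left(o{\left(-13 \right)} \right)} = 17783 - \frac{42 - -52}{-99 - -52} = 17783 - \frac{42 + 52}{-99 + 52} = 17783 - \frac{1}{-47} \cdot 94 = 17783 - \left(- \frac{1}{47}\right) 94 = 17783 - -2 = 17783 + 2 = 17785$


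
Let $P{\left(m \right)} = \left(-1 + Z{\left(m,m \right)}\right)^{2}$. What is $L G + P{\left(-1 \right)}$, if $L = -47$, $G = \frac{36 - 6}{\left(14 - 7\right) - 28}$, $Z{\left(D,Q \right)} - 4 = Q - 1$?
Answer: $\frac{477}{7} \approx 68.143$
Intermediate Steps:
$Z{\left(D,Q \right)} = 3 + Q$ ($Z{\left(D,Q \right)} = 4 + \left(Q - 1\right) = 4 + \left(-1 + Q\right) = 3 + Q$)
$G = - \frac{10}{7}$ ($G = \frac{30}{\left(14 - 7\right) - 28} = \frac{30}{7 - 28} = \frac{30}{-21} = 30 \left(- \frac{1}{21}\right) = - \frac{10}{7} \approx -1.4286$)
$P{\left(m \right)} = \left(2 + m\right)^{2}$ ($P{\left(m \right)} = \left(-1 + \left(3 + m\right)\right)^{2} = \left(2 + m\right)^{2}$)
$L G + P{\left(-1 \right)} = \left(-47\right) \left(- \frac{10}{7}\right) + \left(2 - 1\right)^{2} = \frac{470}{7} + 1^{2} = \frac{470}{7} + 1 = \frac{477}{7}$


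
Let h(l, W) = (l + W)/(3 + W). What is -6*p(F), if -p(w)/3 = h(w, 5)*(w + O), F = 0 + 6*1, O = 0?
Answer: 297/2 ≈ 148.50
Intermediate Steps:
h(l, W) = (W + l)/(3 + W)
F = 6 (F = 0 + 6 = 6)
p(w) = -3*w*(5/8 + w/8) (p(w) = -3*(5 + w)/(3 + 5)*(w + 0) = -3*(5 + w)/8*w = -3*(5/8 + w/8)*w = -3*w*(5/8 + w/8))
-6*p(F) = -(-9)*6*(5 + 6)/4 = -(-9)*6*11/4 = -6*(-99/4) = 297/2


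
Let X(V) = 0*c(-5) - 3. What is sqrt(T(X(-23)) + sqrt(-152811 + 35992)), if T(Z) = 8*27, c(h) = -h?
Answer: sqrt(216 + I*sqrt(116819)) ≈ 17.611 + 9.7036*I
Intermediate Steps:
X(V) = -3 (X(V) = 0*(-1*(-5)) - 3 = 0*5 - 3 = 0 - 3 = -3)
T(Z) = 216
sqrt(T(X(-23)) + sqrt(-152811 + 35992)) = sqrt(216 + sqrt(-152811 + 35992)) = sqrt(216 + sqrt(-116819)) = sqrt(216 + I*sqrt(116819))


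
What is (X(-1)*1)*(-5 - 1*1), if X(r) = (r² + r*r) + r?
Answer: -6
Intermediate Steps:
X(r) = r + 2*r² (X(r) = (r² + r²) + r = 2*r² + r = r + 2*r²)
(X(-1)*1)*(-5 - 1*1) = (-(1 + 2*(-1))*1)*(-5 - 1*1) = (-(1 - 2)*1)*(-5 - 1) = (-1*(-1)*1)*(-6) = (1*1)*(-6) = 1*(-6) = -6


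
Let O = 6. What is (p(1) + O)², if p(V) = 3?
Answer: 81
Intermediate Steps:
(p(1) + O)² = (3 + 6)² = 9² = 81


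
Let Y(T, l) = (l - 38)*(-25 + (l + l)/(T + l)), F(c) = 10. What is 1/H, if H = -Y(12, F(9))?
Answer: -11/7420 ≈ -0.0014825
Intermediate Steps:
Y(T, l) = (-38 + l)*(-25 + 2*l/(T + l)) (Y(T, l) = (-38 + l)*(-25 + (2*l)/(T + l)) = (-38 + l)*(-25 + 2*l/(T + l)))
H = -7420/11 (H = -(-23*10² + 874*10 + 950*12 - 25*12*10)/(12 + 10) = -(-23*100 + 8740 + 11400 - 3000)/22 = -(-2300 + 8740 + 11400 - 3000)/22 = -14840/22 = -1*7420/11 = -7420/11 ≈ -674.54)
1/H = 1/(-7420/11) = -11/7420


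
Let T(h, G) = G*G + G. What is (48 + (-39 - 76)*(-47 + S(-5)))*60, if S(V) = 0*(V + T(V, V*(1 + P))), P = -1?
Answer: 327180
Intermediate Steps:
T(h, G) = G + G² (T(h, G) = G² + G = G + G²)
S(V) = 0 (S(V) = 0*(V + (V*(1 - 1))*(1 + V*(1 - 1))) = 0*(V + (V*0)*(1 + V*0)) = 0*(V + 0*(1 + 0)) = 0*(V + 0*1) = 0*(V + 0) = 0*V = 0)
(48 + (-39 - 76)*(-47 + S(-5)))*60 = (48 + (-39 - 76)*(-47 + 0))*60 = (48 - 115*(-47))*60 = (48 + 5405)*60 = 5453*60 = 327180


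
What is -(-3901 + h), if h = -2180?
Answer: 6081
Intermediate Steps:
-(-3901 + h) = -(-3901 - 2180) = -1*(-6081) = 6081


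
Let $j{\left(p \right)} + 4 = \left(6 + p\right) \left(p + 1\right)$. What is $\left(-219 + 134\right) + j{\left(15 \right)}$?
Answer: $247$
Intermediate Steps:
$j{\left(p \right)} = -4 + \left(1 + p\right) \left(6 + p\right)$ ($j{\left(p \right)} = -4 + \left(6 + p\right) \left(p + 1\right) = -4 + \left(6 + p\right) \left(1 + p\right) = -4 + \left(1 + p\right) \left(6 + p\right)$)
$\left(-219 + 134\right) + j{\left(15 \right)} = \left(-219 + 134\right) + \left(2 + 15^{2} + 7 \cdot 15\right) = -85 + \left(2 + 225 + 105\right) = -85 + 332 = 247$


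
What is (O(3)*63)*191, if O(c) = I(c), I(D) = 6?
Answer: 72198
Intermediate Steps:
O(c) = 6
(O(3)*63)*191 = (6*63)*191 = 378*191 = 72198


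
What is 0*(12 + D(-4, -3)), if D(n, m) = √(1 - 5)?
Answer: 0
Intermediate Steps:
D(n, m) = 2*I (D(n, m) = √(-4) = 2*I)
0*(12 + D(-4, -3)) = 0*(12 + 2*I) = 0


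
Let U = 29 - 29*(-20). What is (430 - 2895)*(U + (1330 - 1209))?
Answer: -1799450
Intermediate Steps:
U = 609 (U = 29 + 580 = 609)
(430 - 2895)*(U + (1330 - 1209)) = (430 - 2895)*(609 + (1330 - 1209)) = -2465*(609 + 121) = -2465*730 = -1799450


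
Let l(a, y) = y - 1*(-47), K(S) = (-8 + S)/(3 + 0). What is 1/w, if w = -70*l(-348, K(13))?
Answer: -3/10220 ≈ -0.00029354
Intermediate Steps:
K(S) = -8/3 + S/3 (K(S) = (-8 + S)/3 = (-8 + S)*(⅓) = -8/3 + S/3)
l(a, y) = 47 + y (l(a, y) = y + 47 = 47 + y)
w = -10220/3 (w = -70*(47 + (-8/3 + (⅓)*13)) = -70*(47 + (-8/3 + 13/3)) = -70*(47 + 5/3) = -70*146/3 = -10220/3 ≈ -3406.7)
1/w = 1/(-10220/3) = -3/10220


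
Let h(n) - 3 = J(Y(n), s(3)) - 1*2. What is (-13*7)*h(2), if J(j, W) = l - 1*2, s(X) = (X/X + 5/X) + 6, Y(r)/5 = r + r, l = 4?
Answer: -273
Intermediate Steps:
Y(r) = 10*r (Y(r) = 5*(r + r) = 5*(2*r) = 10*r)
s(X) = 7 + 5/X (s(X) = (1 + 5/X) + 6 = 7 + 5/X)
J(j, W) = 2 (J(j, W) = 4 - 1*2 = 4 - 2 = 2)
h(n) = 3 (h(n) = 3 + (2 - 1*2) = 3 + (2 - 2) = 3 + 0 = 3)
(-13*7)*h(2) = -13*7*3 = -91*3 = -273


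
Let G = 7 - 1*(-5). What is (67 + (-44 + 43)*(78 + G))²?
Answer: 529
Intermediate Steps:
G = 12 (G = 7 + 5 = 12)
(67 + (-44 + 43)*(78 + G))² = (67 + (-44 + 43)*(78 + 12))² = (67 - 1*90)² = (67 - 90)² = (-23)² = 529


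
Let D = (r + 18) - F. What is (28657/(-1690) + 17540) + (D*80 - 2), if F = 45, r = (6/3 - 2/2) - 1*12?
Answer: 24472963/1690 ≈ 14481.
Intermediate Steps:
r = -11 (r = (6*(⅓) - 2*½) - 12 = (2 - 1) - 12 = 1 - 12 = -11)
D = -38 (D = (-11 + 18) - 1*45 = 7 - 45 = -38)
(28657/(-1690) + 17540) + (D*80 - 2) = (28657/(-1690) + 17540) + (-38*80 - 2) = (28657*(-1/1690) + 17540) + (-3040 - 2) = (-28657/1690 + 17540) - 3042 = 29613943/1690 - 3042 = 24472963/1690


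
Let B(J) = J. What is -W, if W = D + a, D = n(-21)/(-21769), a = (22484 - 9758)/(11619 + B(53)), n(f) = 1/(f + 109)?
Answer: -3047353775/2794965448 ≈ -1.0903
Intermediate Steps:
n(f) = 1/(109 + f)
a = 6363/5836 (a = (22484 - 9758)/(11619 + 53) = 12726/11672 = 12726*(1/11672) = 6363/5836 ≈ 1.0903)
D = -1/1915672 (D = 1/((109 - 21)*(-21769)) = -1/21769/88 = (1/88)*(-1/21769) = -1/1915672 ≈ -5.2201e-7)
W = 3047353775/2794965448 (W = -1/1915672 + 6363/5836 = 3047353775/2794965448 ≈ 1.0903)
-W = -1*3047353775/2794965448 = -3047353775/2794965448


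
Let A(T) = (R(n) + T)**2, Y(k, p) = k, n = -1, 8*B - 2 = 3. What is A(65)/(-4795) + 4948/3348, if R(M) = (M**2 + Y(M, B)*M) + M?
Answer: 2285443/4013415 ≈ 0.56945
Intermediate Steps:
B = 5/8 (B = 1/4 + (1/8)*3 = 1/4 + 3/8 = 5/8 ≈ 0.62500)
R(M) = M + 2*M**2 (R(M) = (M**2 + M*M) + M = (M**2 + M**2) + M = 2*M**2 + M = M + 2*M**2)
A(T) = (1 + T)**2 (A(T) = (-(1 + 2*(-1)) + T)**2 = (-(1 - 2) + T)**2 = (-1*(-1) + T)**2 = (1 + T)**2)
A(65)/(-4795) + 4948/3348 = (1 + 65)**2/(-4795) + 4948/3348 = 66**2*(-1/4795) + 4948*(1/3348) = 4356*(-1/4795) + 1237/837 = -4356/4795 + 1237/837 = 2285443/4013415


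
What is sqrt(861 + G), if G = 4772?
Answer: sqrt(5633) ≈ 75.053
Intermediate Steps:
sqrt(861 + G) = sqrt(861 + 4772) = sqrt(5633)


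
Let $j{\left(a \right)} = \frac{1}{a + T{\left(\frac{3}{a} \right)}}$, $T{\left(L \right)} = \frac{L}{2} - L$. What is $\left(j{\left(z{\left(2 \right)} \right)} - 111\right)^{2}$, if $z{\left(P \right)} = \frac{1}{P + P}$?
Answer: $\frac{6538249}{529} \approx 12360.0$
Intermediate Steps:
$z{\left(P \right)} = \frac{1}{2 P}$
$T{\left(L \right)} = - \frac{L}{2}$ ($T{\left(L \right)} = L \frac{1}{2} - L = \frac{L}{2} - L = - \frac{L}{2}$)
$j{\left(a \right)} = \frac{1}{a - \frac{3}{2 a}}$ ($j{\left(a \right)} = \frac{1}{a - \frac{3 \frac{1}{a}}{2}} = \frac{1}{a - \frac{3}{2 a}}$)
$\left(j{\left(z{\left(2 \right)} \right)} - 111\right)^{2} = \left(\frac{2 \frac{1}{2 \cdot 2}}{-3 + 2 \left(\frac{1}{2 \cdot 2}\right)^{2}} - 111\right)^{2} = \left(\frac{2 \cdot \frac{1}{2} \cdot \frac{1}{2}}{-3 + 2 \left(\frac{1}{2} \cdot \frac{1}{2}\right)^{2}} - 111\right)^{2} = \left(2 \cdot \frac{1}{4} \frac{1}{-3 + \frac{2}{16}} - 111\right)^{2} = \left(2 \cdot \frac{1}{4} \frac{1}{-3 + 2 \cdot \frac{1}{16}} - 111\right)^{2} = \left(2 \cdot \frac{1}{4} \frac{1}{-3 + \frac{1}{8}} - 111\right)^{2} = \left(2 \cdot \frac{1}{4} \frac{1}{- \frac{23}{8}} - 111\right)^{2} = \left(2 \cdot \frac{1}{4} \left(- \frac{8}{23}\right) - 111\right)^{2} = \left(- \frac{4}{23} - 111\right)^{2} = \left(- \frac{2557}{23}\right)^{2} = \frac{6538249}{529}$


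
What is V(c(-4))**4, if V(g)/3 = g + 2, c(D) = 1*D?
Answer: 1296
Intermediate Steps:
c(D) = D
V(g) = 6 + 3*g (V(g) = 3*(g + 2) = 3*(2 + g) = 6 + 3*g)
V(c(-4))**4 = (6 + 3*(-4))**4 = (6 - 12)**4 = (-6)**4 = 1296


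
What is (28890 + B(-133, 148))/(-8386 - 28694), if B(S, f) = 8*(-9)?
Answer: -1601/2060 ≈ -0.77718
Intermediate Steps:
B(S, f) = -72
(28890 + B(-133, 148))/(-8386 - 28694) = (28890 - 72)/(-8386 - 28694) = 28818/(-37080) = 28818*(-1/37080) = -1601/2060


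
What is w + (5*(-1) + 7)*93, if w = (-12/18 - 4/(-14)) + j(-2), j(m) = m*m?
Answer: 3982/21 ≈ 189.62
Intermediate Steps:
j(m) = m**2
w = 76/21 (w = (-12/18 - 4/(-14)) + (-2)**2 = (-12*1/18 - 4*(-1/14)) + 4 = (-2/3 + 2/7) + 4 = -8/21 + 4 = 76/21 ≈ 3.6190)
w + (5*(-1) + 7)*93 = 76/21 + (5*(-1) + 7)*93 = 76/21 + (-5 + 7)*93 = 76/21 + 2*93 = 76/21 + 186 = 3982/21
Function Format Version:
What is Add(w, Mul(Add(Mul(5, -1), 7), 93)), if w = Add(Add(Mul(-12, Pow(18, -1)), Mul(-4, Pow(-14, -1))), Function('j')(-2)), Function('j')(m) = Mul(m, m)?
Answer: Rational(3982, 21) ≈ 189.62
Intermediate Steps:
Function('j')(m) = Pow(m, 2)
w = Rational(76, 21) (w = Add(Add(Mul(-12, Pow(18, -1)), Mul(-4, Pow(-14, -1))), Pow(-2, 2)) = Add(Add(Mul(-12, Rational(1, 18)), Mul(-4, Rational(-1, 14))), 4) = Add(Add(Rational(-2, 3), Rational(2, 7)), 4) = Add(Rational(-8, 21), 4) = Rational(76, 21) ≈ 3.6190)
Add(w, Mul(Add(Mul(5, -1), 7), 93)) = Add(Rational(76, 21), Mul(Add(Mul(5, -1), 7), 93)) = Add(Rational(76, 21), Mul(Add(-5, 7), 93)) = Add(Rational(76, 21), Mul(2, 93)) = Add(Rational(76, 21), 186) = Rational(3982, 21)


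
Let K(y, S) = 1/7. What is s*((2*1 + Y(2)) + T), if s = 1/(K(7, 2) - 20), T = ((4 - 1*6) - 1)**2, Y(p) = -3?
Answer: -56/139 ≈ -0.40288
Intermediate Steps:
K(y, S) = 1/7
T = 9 (T = ((4 - 6) - 1)**2 = (-2 - 1)**2 = (-3)**2 = 9)
s = -7/139 (s = 1/(1/7 - 20) = 1/(-139/7) = -7/139 ≈ -0.050360)
s*((2*1 + Y(2)) + T) = -7*((2*1 - 3) + 9)/139 = -7*((2 - 3) + 9)/139 = -7*(-1 + 9)/139 = -7/139*8 = -56/139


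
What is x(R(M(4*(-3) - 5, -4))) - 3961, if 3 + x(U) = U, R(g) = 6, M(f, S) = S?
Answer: -3958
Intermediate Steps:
x(U) = -3 + U
x(R(M(4*(-3) - 5, -4))) - 3961 = (-3 + 6) - 3961 = 3 - 3961 = -3958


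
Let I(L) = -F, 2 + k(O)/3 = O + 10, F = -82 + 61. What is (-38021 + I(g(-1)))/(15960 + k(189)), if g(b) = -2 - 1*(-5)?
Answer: -38000/16551 ≈ -2.2959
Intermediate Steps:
F = -21
g(b) = 3 (g(b) = -2 + 5 = 3)
k(O) = 24 + 3*O (k(O) = -6 + 3*(O + 10) = -6 + 3*(10 + O) = -6 + (30 + 3*O) = 24 + 3*O)
I(L) = 21 (I(L) = -1*(-21) = 21)
(-38021 + I(g(-1)))/(15960 + k(189)) = (-38021 + 21)/(15960 + (24 + 3*189)) = -38000/(15960 + (24 + 567)) = -38000/(15960 + 591) = -38000/16551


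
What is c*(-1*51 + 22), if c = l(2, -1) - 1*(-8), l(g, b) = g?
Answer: -290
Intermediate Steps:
c = 10 (c = 2 - 1*(-8) = 2 + 8 = 10)
c*(-1*51 + 22) = 10*(-1*51 + 22) = 10*(-51 + 22) = 10*(-29) = -290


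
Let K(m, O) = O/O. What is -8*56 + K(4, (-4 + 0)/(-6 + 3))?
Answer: -447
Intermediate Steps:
K(m, O) = 1
-8*56 + K(4, (-4 + 0)/(-6 + 3)) = -8*56 + 1 = -448 + 1 = -447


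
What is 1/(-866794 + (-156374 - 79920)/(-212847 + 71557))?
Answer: -70645/61234543983 ≈ -1.1537e-6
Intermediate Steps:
1/(-866794 + (-156374 - 79920)/(-212847 + 71557)) = 1/(-866794 - 236294/(-141290)) = 1/(-866794 - 236294*(-1/141290)) = 1/(-866794 + 118147/70645) = 1/(-61234543983/70645) = -70645/61234543983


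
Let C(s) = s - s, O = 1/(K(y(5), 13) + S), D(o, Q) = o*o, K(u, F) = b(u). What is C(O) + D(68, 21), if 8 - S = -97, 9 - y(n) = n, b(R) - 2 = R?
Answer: 4624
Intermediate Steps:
b(R) = 2 + R
y(n) = 9 - n
K(u, F) = 2 + u
S = 105 (S = 8 - 1*(-97) = 8 + 97 = 105)
D(o, Q) = o**2
O = 1/111 (O = 1/((2 + (9 - 1*5)) + 105) = 1/((2 + (9 - 5)) + 105) = 1/((2 + 4) + 105) = 1/(6 + 105) = 1/111 ≈ 0.0090090)
C(s) = 0
C(O) + D(68, 21) = 0 + 68**2 = 0 + 4624 = 4624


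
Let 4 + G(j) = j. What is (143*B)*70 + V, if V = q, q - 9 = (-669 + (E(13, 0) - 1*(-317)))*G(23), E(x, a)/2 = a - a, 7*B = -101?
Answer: -151109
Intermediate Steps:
B = -101/7 (B = (1/7)*(-101) = -101/7 ≈ -14.429)
G(j) = -4 + j
E(x, a) = 0 (E(x, a) = 2*(a - a) = 2*0 = 0)
q = -6679 (q = 9 + (-669 + (0 - 1*(-317)))*(-4 + 23) = 9 + (-669 + (0 + 317))*19 = 9 + (-669 + 317)*19 = 9 - 352*19 = 9 - 6688 = -6679)
V = -6679
(143*B)*70 + V = (143*(-101/7))*70 - 6679 = -14443/7*70 - 6679 = -144430 - 6679 = -151109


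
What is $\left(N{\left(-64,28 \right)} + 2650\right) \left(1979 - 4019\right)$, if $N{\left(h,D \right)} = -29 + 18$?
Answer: $-5383560$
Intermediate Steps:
$N{\left(h,D \right)} = -11$
$\left(N{\left(-64,28 \right)} + 2650\right) \left(1979 - 4019\right) = \left(-11 + 2650\right) \left(1979 - 4019\right) = 2639 \left(-2040\right) = -5383560$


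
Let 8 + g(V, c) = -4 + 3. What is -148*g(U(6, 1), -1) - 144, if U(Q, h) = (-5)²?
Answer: 1188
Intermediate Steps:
U(Q, h) = 25
g(V, c) = -9 (g(V, c) = -8 + (-4 + 3) = -8 - 1 = -9)
-148*g(U(6, 1), -1) - 144 = -148*(-9) - 144 = 1332 - 144 = 1188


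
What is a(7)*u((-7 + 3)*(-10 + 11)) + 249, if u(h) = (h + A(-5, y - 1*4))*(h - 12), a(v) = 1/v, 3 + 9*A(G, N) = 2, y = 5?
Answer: 16279/63 ≈ 258.40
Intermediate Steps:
A(G, N) = -⅑ (A(G, N) = -⅓ + (⅑)*2 = -⅓ + 2/9 = -⅑)
u(h) = (-12 + h)*(-⅑ + h) (u(h) = (h - ⅑)*(h - 12) = (-⅑ + h)*(-12 + h) = (-12 + h)*(-⅑ + h))
a(7)*u((-7 + 3)*(-10 + 11)) + 249 = (4/3 + ((-7 + 3)*(-10 + 11))² - 109*(-7 + 3)*(-10 + 11)/9)/7 + 249 = (4/3 + (-4*1)² - (-436)/9)/7 + 249 = (4/3 + (-4)² - 109/9*(-4))/7 + 249 = (4/3 + 16 + 436/9)/7 + 249 = (⅐)*(592/9) + 249 = 592/63 + 249 = 16279/63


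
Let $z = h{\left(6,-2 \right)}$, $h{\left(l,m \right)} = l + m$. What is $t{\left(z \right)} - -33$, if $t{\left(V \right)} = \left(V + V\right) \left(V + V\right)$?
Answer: $97$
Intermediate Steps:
$z = 4$ ($z = 6 - 2 = 4$)
$t{\left(V \right)} = 4 V^{2}$ ($t{\left(V \right)} = 2 V 2 V = 4 V^{2}$)
$t{\left(z \right)} - -33 = 4 \cdot 4^{2} - -33 = 4 \cdot 16 + 33 = 64 + 33 = 97$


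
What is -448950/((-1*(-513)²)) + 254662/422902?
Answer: 2253342077/976269267 ≈ 2.3081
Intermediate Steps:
-448950/((-1*(-513)²)) + 254662/422902 = -448950/((-1*263169)) + 254662*(1/422902) = -448950/(-263169) + 127331/211451 = -448950*(-1/263169) + 127331/211451 = 149650/87723 + 127331/211451 = 2253342077/976269267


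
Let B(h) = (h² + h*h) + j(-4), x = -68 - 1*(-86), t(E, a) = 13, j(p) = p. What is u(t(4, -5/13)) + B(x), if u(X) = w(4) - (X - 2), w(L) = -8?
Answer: 625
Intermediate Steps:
u(X) = -6 - X (u(X) = -8 - (X - 2) = -8 - (-2 + X) = -8 + (2 - X) = -6 - X)
x = 18 (x = -68 + 86 = 18)
B(h) = -4 + 2*h² (B(h) = (h² + h*h) - 4 = (h² + h²) - 4 = 2*h² - 4 = -4 + 2*h²)
u(t(4, -5/13)) + B(x) = (-6 - 1*13) + (-4 + 2*18²) = (-6 - 13) + (-4 + 2*324) = -19 + (-4 + 648) = -19 + 644 = 625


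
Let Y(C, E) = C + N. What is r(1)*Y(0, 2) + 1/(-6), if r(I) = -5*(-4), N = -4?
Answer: -481/6 ≈ -80.167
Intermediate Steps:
Y(C, E) = -4 + C (Y(C, E) = C - 4 = -4 + C)
r(I) = 20
r(1)*Y(0, 2) + 1/(-6) = 20*(-4 + 0) + 1/(-6) = 20*(-4) - ⅙ = -80 - ⅙ = -481/6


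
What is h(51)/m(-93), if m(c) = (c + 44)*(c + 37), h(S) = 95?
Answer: 95/2744 ≈ 0.034621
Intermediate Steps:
m(c) = (37 + c)*(44 + c) (m(c) = (44 + c)*(37 + c) = (37 + c)*(44 + c))
h(51)/m(-93) = 95/(1628 + (-93)**2 + 81*(-93)) = 95/(1628 + 8649 - 7533) = 95/2744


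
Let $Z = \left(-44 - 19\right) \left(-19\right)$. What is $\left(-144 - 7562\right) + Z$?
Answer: $-6509$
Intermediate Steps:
$Z = 1197$ ($Z = \left(-63\right) \left(-19\right) = 1197$)
$\left(-144 - 7562\right) + Z = \left(-144 - 7562\right) + 1197 = -7706 + 1197 = -6509$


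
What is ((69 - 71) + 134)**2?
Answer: 17424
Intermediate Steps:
((69 - 71) + 134)**2 = (-2 + 134)**2 = 132**2 = 17424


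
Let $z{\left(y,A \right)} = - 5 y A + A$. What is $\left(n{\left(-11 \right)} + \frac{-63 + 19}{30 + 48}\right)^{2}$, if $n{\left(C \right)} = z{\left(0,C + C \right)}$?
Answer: $\frac{774400}{1521} \approx 509.14$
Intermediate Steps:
$z{\left(y,A \right)} = A - 5 A y$ ($z{\left(y,A \right)} = - 5 A y + A = A - 5 A y$)
$n{\left(C \right)} = 2 C$ ($n{\left(C \right)} = \left(C + C\right) \left(1 - 0\right) = 2 C \left(1 + 0\right) = 2 C 1 = 2 C$)
$\left(n{\left(-11 \right)} + \frac{-63 + 19}{30 + 48}\right)^{2} = \left(2 \left(-11\right) + \frac{-63 + 19}{30 + 48}\right)^{2} = \left(-22 - \frac{44}{78}\right)^{2} = \left(-22 - \frac{22}{39}\right)^{2} = \left(- \frac{880}{39}\right)^{2} = \frac{774400}{1521}$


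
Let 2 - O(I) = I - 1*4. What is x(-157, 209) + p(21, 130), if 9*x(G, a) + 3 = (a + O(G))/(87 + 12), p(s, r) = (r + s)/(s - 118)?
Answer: -42422/28809 ≈ -1.4725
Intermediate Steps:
p(s, r) = (r + s)/(-118 + s)
O(I) = 6 - I (O(I) = 2 - (I - 1*4) = 2 - (I - 4) = 2 - (-4 + I) = 2 + (4 - I) = 6 - I)
x(G, a) = -97/297 - G/891 + a/891 (x(G, a) = -1/3 + ((a + (6 - G))/(87 + 12))/9 = -1/3 + ((6 + a - G)/99)/9 = -1/3 + ((6 + a - G)*(1/99))/9 = -1/3 + (2/33 - G/99 + a/99)/9 = -1/3 + (2/297 - G/891 + a/891) = -97/297 - G/891 + a/891)
x(-157, 209) + p(21, 130) = (-97/297 - 1/891*(-157) + (1/891)*209) + (130 + 21)/(-118 + 21) = (-97/297 + 157/891 + 19/81) + 151/(-97) = 25/297 - 1/97*151 = 25/297 - 151/97 = -42422/28809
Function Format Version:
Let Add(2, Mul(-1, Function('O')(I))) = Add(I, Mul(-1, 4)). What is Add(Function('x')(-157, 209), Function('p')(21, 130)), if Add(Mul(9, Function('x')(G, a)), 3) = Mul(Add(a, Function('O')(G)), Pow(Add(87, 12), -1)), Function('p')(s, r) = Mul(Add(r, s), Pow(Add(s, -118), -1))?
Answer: Rational(-42422, 28809) ≈ -1.4725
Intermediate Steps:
Function('p')(s, r) = Mul(Pow(Add(-118, s), -1), Add(r, s)) (Function('p')(s, r) = Mul(Add(r, s), Pow(Add(-118, s), -1)) = Mul(Pow(Add(-118, s), -1), Add(r, s)))
Function('O')(I) = Add(6, Mul(-1, I)) (Function('O')(I) = Add(2, Mul(-1, Add(I, Mul(-1, 4)))) = Add(2, Mul(-1, Add(I, -4))) = Add(2, Mul(-1, Add(-4, I))) = Add(2, Add(4, Mul(-1, I))) = Add(6, Mul(-1, I)))
Function('x')(G, a) = Add(Rational(-97, 297), Mul(Rational(-1, 891), G), Mul(Rational(1, 891), a)) (Function('x')(G, a) = Add(Rational(-1, 3), Mul(Rational(1, 9), Mul(Add(a, Add(6, Mul(-1, G))), Pow(Add(87, 12), -1)))) = Add(Rational(-1, 3), Mul(Rational(1, 9), Mul(Add(6, a, Mul(-1, G)), Pow(99, -1)))) = Add(Rational(-1, 3), Mul(Rational(1, 9), Mul(Add(6, a, Mul(-1, G)), Rational(1, 99)))) = Add(Rational(-1, 3), Mul(Rational(1, 9), Add(Rational(2, 33), Mul(Rational(-1, 99), G), Mul(Rational(1, 99), a)))) = Add(Rational(-1, 3), Add(Rational(2, 297), Mul(Rational(-1, 891), G), Mul(Rational(1, 891), a))) = Add(Rational(-97, 297), Mul(Rational(-1, 891), G), Mul(Rational(1, 891), a)))
Add(Function('x')(-157, 209), Function('p')(21, 130)) = Add(Add(Rational(-97, 297), Mul(Rational(-1, 891), -157), Mul(Rational(1, 891), 209)), Mul(Pow(Add(-118, 21), -1), Add(130, 21))) = Add(Add(Rational(-97, 297), Rational(157, 891), Rational(19, 81)), Mul(Pow(-97, -1), 151)) = Add(Rational(25, 297), Mul(Rational(-1, 97), 151)) = Add(Rational(25, 297), Rational(-151, 97)) = Rational(-42422, 28809)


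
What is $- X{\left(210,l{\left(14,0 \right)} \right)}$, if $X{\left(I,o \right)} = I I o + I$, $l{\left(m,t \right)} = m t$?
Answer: $-210$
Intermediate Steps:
$X{\left(I,o \right)} = I + o I^{2}$ ($X{\left(I,o \right)} = I^{2} o + I = o I^{2} + I = I + o I^{2}$)
$- X{\left(210,l{\left(14,0 \right)} \right)} = - 210 \left(1 + 210 \cdot 14 \cdot 0\right) = - 210 \left(1 + 210 \cdot 0\right) = - 210 \left(1 + 0\right) = - 210 \cdot 1 = \left(-1\right) 210 = -210$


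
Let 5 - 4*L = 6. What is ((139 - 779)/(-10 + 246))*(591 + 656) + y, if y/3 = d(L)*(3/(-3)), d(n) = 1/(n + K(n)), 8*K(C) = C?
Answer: -596672/177 ≈ -3371.0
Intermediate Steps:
K(C) = C/8
L = -¼ (L = 5/4 - ¼*6 = 5/4 - 3/2 = -¼ ≈ -0.25000)
d(n) = 8/(9*n) (d(n) = 1/(n + n/8) = 1/(9*n/8) = 8/(9*n))
y = 32/3 (y = 3*((8/(9*(-¼)))*(3/(-3))) = 3*(((8/9)*(-4))*(3*(-⅓))) = 3*(-32/9*(-1)) = 3*(32/9) = 32/3 ≈ 10.667)
((139 - 779)/(-10 + 246))*(591 + 656) + y = ((139 - 779)/(-10 + 246))*(591 + 656) + 32/3 = -640/236*1247 + 32/3 = -640*1/236*1247 + 32/3 = -160/59*1247 + 32/3 = -199520/59 + 32/3 = -596672/177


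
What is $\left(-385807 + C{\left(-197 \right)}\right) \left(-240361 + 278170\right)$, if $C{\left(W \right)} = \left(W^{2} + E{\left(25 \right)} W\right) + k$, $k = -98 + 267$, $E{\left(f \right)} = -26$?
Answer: $-12919599963$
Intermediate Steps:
$k = 169$
$C{\left(W \right)} = 169 + W^{2} - 26 W$ ($C{\left(W \right)} = \left(W^{2} - 26 W\right) + 169 = 169 + W^{2} - 26 W$)
$\left(-385807 + C{\left(-197 \right)}\right) \left(-240361 + 278170\right) = \left(-385807 + \left(169 + \left(-197\right)^{2} - -5122\right)\right) \left(-240361 + 278170\right) = \left(-385807 + \left(169 + 38809 + 5122\right)\right) 37809 = \left(-385807 + 44100\right) 37809 = \left(-341707\right) 37809 = -12919599963$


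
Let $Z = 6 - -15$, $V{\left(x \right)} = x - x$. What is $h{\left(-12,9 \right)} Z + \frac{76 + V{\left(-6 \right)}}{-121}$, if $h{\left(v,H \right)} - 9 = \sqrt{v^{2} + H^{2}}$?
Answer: $\frac{60908}{121} \approx 503.37$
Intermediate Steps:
$V{\left(x \right)} = 0$
$Z = 21$ ($Z = 6 + 15 = 21$)
$h{\left(v,H \right)} = 9 + \sqrt{H^{2} + v^{2}}$ ($h{\left(v,H \right)} = 9 + \sqrt{v^{2} + H^{2}} = 9 + \sqrt{H^{2} + v^{2}}$)
$h{\left(-12,9 \right)} Z + \frac{76 + V{\left(-6 \right)}}{-121} = \left(9 + \sqrt{9^{2} + \left(-12\right)^{2}}\right) 21 + \frac{76 + 0}{-121} = \left(9 + \sqrt{81 + 144}\right) 21 + 76 \left(- \frac{1}{121}\right) = \left(9 + \sqrt{225}\right) 21 - \frac{76}{121} = \left(9 + 15\right) 21 - \frac{76}{121} = 24 \cdot 21 - \frac{76}{121} = 504 - \frac{76}{121} = \frac{60908}{121}$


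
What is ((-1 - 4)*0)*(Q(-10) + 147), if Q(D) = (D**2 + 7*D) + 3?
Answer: 0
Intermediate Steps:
Q(D) = 3 + D**2 + 7*D
((-1 - 4)*0)*(Q(-10) + 147) = ((-1 - 4)*0)*((3 + (-10)**2 + 7*(-10)) + 147) = (-5*0)*((3 + 100 - 70) + 147) = 0*(33 + 147) = 0*180 = 0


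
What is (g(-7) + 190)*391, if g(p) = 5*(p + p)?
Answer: 46920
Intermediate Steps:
g(p) = 10*p (g(p) = 5*(2*p) = 10*p)
(g(-7) + 190)*391 = (10*(-7) + 190)*391 = (-70 + 190)*391 = 120*391 = 46920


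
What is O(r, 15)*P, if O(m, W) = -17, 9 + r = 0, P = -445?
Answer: 7565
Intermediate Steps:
r = -9 (r = -9 + 0 = -9)
O(r, 15)*P = -17*(-445) = 7565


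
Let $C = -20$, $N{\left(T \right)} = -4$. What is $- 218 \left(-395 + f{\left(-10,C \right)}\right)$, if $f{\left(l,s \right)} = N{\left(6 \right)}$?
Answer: $86982$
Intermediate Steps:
$f{\left(l,s \right)} = -4$
$- 218 \left(-395 + f{\left(-10,C \right)}\right) = - 218 \left(-395 - 4\right) = \left(-218\right) \left(-399\right) = 86982$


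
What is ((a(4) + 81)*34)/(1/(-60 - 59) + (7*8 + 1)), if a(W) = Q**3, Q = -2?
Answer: 147679/3391 ≈ 43.550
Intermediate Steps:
a(W) = -8 (a(W) = (-2)**3 = -8)
((a(4) + 81)*34)/(1/(-60 - 59) + (7*8 + 1)) = ((-8 + 81)*34)/(1/(-60 - 59) + (7*8 + 1)) = (73*34)/(1/(-119) + (56 + 1)) = 2482/(-1/119 + 57) = 2482/(6782/119) = 2482*(119/6782) = 147679/3391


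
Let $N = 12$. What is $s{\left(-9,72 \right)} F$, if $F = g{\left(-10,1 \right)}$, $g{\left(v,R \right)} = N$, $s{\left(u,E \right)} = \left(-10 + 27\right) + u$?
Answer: $96$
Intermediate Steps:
$s{\left(u,E \right)} = 17 + u$
$g{\left(v,R \right)} = 12$
$F = 12$
$s{\left(-9,72 \right)} F = \left(17 - 9\right) 12 = 8 \cdot 12 = 96$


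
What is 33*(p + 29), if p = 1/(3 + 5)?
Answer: 7689/8 ≈ 961.13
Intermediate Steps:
p = ⅛ (p = 1/8 = ⅛ ≈ 0.12500)
33*(p + 29) = 33*(⅛ + 29) = 33*(233/8) = 7689/8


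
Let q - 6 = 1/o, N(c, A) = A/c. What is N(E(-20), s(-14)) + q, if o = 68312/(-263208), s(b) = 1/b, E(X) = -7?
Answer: 1805173/836822 ≈ 2.1572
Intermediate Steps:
s(b) = 1/b
o = -8539/32901 (o = 68312*(-1/263208) = -8539/32901 ≈ -0.25954)
q = 18333/8539 (q = 6 + 1/(-8539/32901) = 6 - 32901/8539 = 18333/8539 ≈ 2.1470)
N(E(-20), s(-14)) + q = 1/(-14*(-7)) + 18333/8539 = -1/14*(-1/7) + 18333/8539 = 1/98 + 18333/8539 = 1805173/836822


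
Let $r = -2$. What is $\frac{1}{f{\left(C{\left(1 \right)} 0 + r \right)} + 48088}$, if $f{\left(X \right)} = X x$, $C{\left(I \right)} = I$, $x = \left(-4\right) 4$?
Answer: $\frac{1}{48120} \approx 2.0781 \cdot 10^{-5}$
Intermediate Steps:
$x = -16$
$f{\left(X \right)} = - 16 X$ ($f{\left(X \right)} = X \left(-16\right) = - 16 X$)
$\frac{1}{f{\left(C{\left(1 \right)} 0 + r \right)} + 48088} = \frac{1}{- 16 \left(1 \cdot 0 - 2\right) + 48088} = \frac{1}{- 16 \left(0 - 2\right) + 48088} = \frac{1}{\left(-16\right) \left(-2\right) + 48088} = \frac{1}{32 + 48088} = \frac{1}{48120}$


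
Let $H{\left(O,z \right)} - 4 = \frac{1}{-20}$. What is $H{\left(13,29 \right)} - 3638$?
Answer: $- \frac{72681}{20} \approx -3634.1$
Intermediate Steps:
$H{\left(O,z \right)} = \frac{79}{20}$ ($H{\left(O,z \right)} = 4 + \frac{1}{-20} = 4 - \frac{1}{20} = \frac{79}{20}$)
$H{\left(13,29 \right)} - 3638 = \frac{79}{20} - 3638 = - \frac{72681}{20}$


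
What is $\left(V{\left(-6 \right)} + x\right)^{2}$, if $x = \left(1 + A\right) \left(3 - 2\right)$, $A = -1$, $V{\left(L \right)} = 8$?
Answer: $64$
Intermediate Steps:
$x = 0$ ($x = \left(1 - 1\right) \left(3 - 2\right) = 0 \left(3 - 2\right) = 0 \cdot 1 = 0$)
$\left(V{\left(-6 \right)} + x\right)^{2} = \left(8 + 0\right)^{2} = 8^{2} = 64$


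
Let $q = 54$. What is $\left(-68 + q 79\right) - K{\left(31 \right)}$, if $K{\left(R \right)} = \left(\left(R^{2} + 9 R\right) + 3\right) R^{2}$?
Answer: $-1190325$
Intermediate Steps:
$K{\left(R \right)} = R^{2} \left(3 + R^{2} + 9 R\right)$ ($K{\left(R \right)} = \left(3 + R^{2} + 9 R\right) R^{2} = R^{2} \left(3 + R^{2} + 9 R\right)$)
$\left(-68 + q 79\right) - K{\left(31 \right)} = \left(-68 + 54 \cdot 79\right) - 31^{2} \left(3 + 31^{2} + 9 \cdot 31\right) = \left(-68 + 4266\right) - 961 \left(3 + 961 + 279\right) = 4198 - 961 \cdot 1243 = 4198 - 1194523 = -1190325$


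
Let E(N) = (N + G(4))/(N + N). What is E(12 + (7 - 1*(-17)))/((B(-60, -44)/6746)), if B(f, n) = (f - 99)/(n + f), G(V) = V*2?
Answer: 3858712/1431 ≈ 2696.5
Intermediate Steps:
G(V) = 2*V
B(f, n) = (-99 + f)/(f + n)
E(N) = (8 + N)/(2*N) (E(N) = (N + 2*4)/(N + N) = (N + 8)/((2*N)) = (8 + N)*(1/(2*N)) = (8 + N)/(2*N))
E(12 + (7 - 1*(-17)))/((B(-60, -44)/6746)) = ((8 + (12 + (7 - 1*(-17))))/(2*(12 + (7 - 1*(-17)))))/((((-99 - 60)/(-60 - 44))/6746)) = ((8 + (12 + (7 + 17)))/(2*(12 + (7 + 17))))/(((-159/(-104))*(1/6746))) = ((8 + (12 + 24))/(2*(12 + 24)))/((-1/104*(-159)*(1/6746))) = ((½)*(8 + 36)/36)/(((159/104)*(1/6746))) = ((½)*(1/36)*44)/(159/701584) = (11/18)*(701584/159) = 3858712/1431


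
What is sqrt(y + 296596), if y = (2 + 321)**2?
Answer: 5*sqrt(16037) ≈ 633.19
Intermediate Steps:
y = 104329 (y = 323**2 = 104329)
sqrt(y + 296596) = sqrt(104329 + 296596) = sqrt(400925) = 5*sqrt(16037)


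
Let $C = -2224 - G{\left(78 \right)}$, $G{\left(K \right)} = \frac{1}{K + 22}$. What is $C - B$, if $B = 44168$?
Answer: $- \frac{4639201}{100} \approx -46392.0$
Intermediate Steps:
$G{\left(K \right)} = \frac{1}{22 + K}$
$C = - \frac{222401}{100}$ ($C = -2224 - \frac{1}{22 + 78} = -2224 - \frac{1}{100} = - \frac{222401}{100} \approx -2224.0$)
$C - B = - \frac{222401}{100} - 44168 = - \frac{4639201}{100}$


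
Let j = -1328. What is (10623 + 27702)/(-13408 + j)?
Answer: -12775/4912 ≈ -2.6008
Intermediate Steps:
(10623 + 27702)/(-13408 + j) = (10623 + 27702)/(-13408 - 1328) = 38325/(-14736) = 38325*(-1/14736) = -12775/4912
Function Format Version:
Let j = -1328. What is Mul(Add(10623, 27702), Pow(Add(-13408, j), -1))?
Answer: Rational(-12775, 4912) ≈ -2.6008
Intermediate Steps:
Mul(Add(10623, 27702), Pow(Add(-13408, j), -1)) = Mul(Add(10623, 27702), Pow(Add(-13408, -1328), -1)) = Mul(38325, Pow(-14736, -1)) = Mul(38325, Rational(-1, 14736)) = Rational(-12775, 4912)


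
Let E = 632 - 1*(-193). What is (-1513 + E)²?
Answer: 473344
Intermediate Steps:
E = 825 (E = 632 + 193 = 825)
(-1513 + E)² = (-1513 + 825)² = (-688)² = 473344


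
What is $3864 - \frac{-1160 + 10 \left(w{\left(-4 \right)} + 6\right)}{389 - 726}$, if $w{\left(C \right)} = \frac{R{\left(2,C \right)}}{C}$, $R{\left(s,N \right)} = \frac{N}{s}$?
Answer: $\frac{1301073}{337} \approx 3860.8$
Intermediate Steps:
$w{\left(C \right)} = \frac{1}{2}$ ($w{\left(C \right)} = \frac{C \frac{1}{2}}{C} = \frac{\frac{1}{2} C}{C} = \frac{1}{2}$)
$3864 - \frac{-1160 + 10 \left(w{\left(-4 \right)} + 6\right)}{389 - 726} = 3864 - \frac{-1160 + 10 \left(\frac{1}{2} + 6\right)}{389 - 726} = 3864 - \frac{-1160 + 10 \cdot \frac{13}{2}}{-337} = 3864 - \left(-1160 + 65\right) \left(- \frac{1}{337}\right) = 3864 - \left(-1095\right) \left(- \frac{1}{337}\right) = 3864 - \frac{1095}{337} = \frac{1301073}{337}$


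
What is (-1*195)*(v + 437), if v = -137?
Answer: -58500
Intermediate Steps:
(-1*195)*(v + 437) = (-1*195)*(-137 + 437) = -195*300 = -58500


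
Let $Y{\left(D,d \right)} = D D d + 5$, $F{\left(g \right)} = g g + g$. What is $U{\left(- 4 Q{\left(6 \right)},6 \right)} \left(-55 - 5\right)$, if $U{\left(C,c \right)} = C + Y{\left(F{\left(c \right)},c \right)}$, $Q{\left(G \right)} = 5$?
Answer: $-634140$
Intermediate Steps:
$F{\left(g \right)} = g + g^{2}$ ($F{\left(g \right)} = g^{2} + g = g + g^{2}$)
$Y{\left(D,d \right)} = 5 + d D^{2}$ ($Y{\left(D,d \right)} = D^{2} d + 5 = d D^{2} + 5 = 5 + d D^{2}$)
$U{\left(C,c \right)} = 5 + C + c^{3} \left(1 + c\right)^{2}$ ($U{\left(C,c \right)} = C + \left(5 + c \left(c \left(1 + c\right)\right)^{2}\right) = C + \left(5 + c c^{2} \left(1 + c\right)^{2}\right) = C + \left(5 + c^{3} \left(1 + c\right)^{2}\right) = 5 + C + c^{3} \left(1 + c\right)^{2}$)
$U{\left(- 4 Q{\left(6 \right)},6 \right)} \left(-55 - 5\right) = \left(5 - 20 + 6^{3} \left(1 + 6\right)^{2}\right) \left(-55 - 5\right) = \left(5 - 20 + 216 \cdot 7^{2}\right) \left(-60\right) = \left(5 - 20 + 216 \cdot 49\right) \left(-60\right) = \left(5 - 20 + 10584\right) \left(-60\right) = 10569 \left(-60\right) = -634140$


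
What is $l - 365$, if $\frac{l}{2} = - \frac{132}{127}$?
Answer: $- \frac{46619}{127} \approx -367.08$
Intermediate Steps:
$l = - \frac{264}{127}$ ($l = 2 \left(- \frac{132}{127}\right) = - \frac{264}{127} \approx -2.0787$)
$l - 365 = - \frac{264}{127} - 365 = - \frac{46619}{127}$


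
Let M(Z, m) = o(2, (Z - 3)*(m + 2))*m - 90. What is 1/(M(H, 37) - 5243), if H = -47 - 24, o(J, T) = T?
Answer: -1/112115 ≈ -8.9194e-6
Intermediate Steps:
H = -71
M(Z, m) = -90 + m*(-3 + Z)*(2 + m) (M(Z, m) = ((Z - 3)*(m + 2))*m - 90 = ((-3 + Z)*(2 + m))*m - 90 = m*(-3 + Z)*(2 + m) - 90 = -90 + m*(-3 + Z)*(2 + m))
1/(M(H, 37) - 5243) = 1/((-90 + 37*(-6 - 3*37 + 2*(-71) - 71*37)) - 5243) = 1/((-90 + 37*(-6 - 111 - 142 - 2627)) - 5243) = 1/((-90 + 37*(-2886)) - 5243) = 1/((-90 - 106782) - 5243) = 1/(-106872 - 5243) = 1/(-112115) = -1/112115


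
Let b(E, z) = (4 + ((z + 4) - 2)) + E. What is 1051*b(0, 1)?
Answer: 7357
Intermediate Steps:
b(E, z) = 6 + E + z (b(E, z) = (4 + ((4 + z) - 2)) + E = (4 + (2 + z)) + E = (6 + z) + E = 6 + E + z)
1051*b(0, 1) = 1051*(6 + 0 + 1) = 1051*7 = 7357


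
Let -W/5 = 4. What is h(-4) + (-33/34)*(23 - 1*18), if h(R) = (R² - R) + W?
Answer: -165/34 ≈ -4.8529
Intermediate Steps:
W = -20 (W = -5*4 = -20)
h(R) = -20 + R² - R (h(R) = (R² - R) - 20 = -20 + R² - R)
h(-4) + (-33/34)*(23 - 1*18) = (-20 + (-4)² - 1*(-4)) + (-33/34)*(23 - 1*18) = (-20 + 16 + 4) + (-33*1/34)*(23 - 18) = 0 - 33/34*5 = 0 - 165/34 = -165/34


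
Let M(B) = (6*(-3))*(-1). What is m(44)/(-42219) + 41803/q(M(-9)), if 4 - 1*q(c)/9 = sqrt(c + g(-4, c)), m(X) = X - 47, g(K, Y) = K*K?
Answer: -392195719/379971 - 41803*sqrt(34)/162 ≈ -2536.8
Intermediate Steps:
g(K, Y) = K**2
m(X) = -47 + X
M(B) = 18 (M(B) = -18*(-1) = 18)
q(c) = 36 - 9*sqrt(16 + c) (q(c) = 36 - 9*sqrt(c + (-4)**2) = 36 - 9*sqrt(c + 16) = 36 - 9*sqrt(16 + c))
m(44)/(-42219) + 41803/q(M(-9)) = (-47 + 44)/(-42219) + 41803/(36 - 9*sqrt(16 + 18)) = -3*(-1/42219) + 41803/(36 - 9*sqrt(34)) = 1/14073 + 41803/(36 - 9*sqrt(34))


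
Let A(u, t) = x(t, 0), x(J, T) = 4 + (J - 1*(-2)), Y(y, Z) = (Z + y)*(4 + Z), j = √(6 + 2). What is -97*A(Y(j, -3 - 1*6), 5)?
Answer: -1067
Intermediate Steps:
j = 2*√2 (j = √8 = 2*√2 ≈ 2.8284)
Y(y, Z) = (4 + Z)*(Z + y)
x(J, T) = 6 + J (x(J, T) = 4 + (J + 2) = 4 + (2 + J) = 6 + J)
A(u, t) = 6 + t
-97*A(Y(j, -3 - 1*6), 5) = -97*(6 + 5) = -97*11 = -1067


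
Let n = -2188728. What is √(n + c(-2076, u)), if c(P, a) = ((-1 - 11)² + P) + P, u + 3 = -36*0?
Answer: 4*I*√137046 ≈ 1480.8*I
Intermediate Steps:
u = -3 (u = -3 - 36*0 = -3 + 0 = -3)
c(P, a) = 144 + 2*P (c(P, a) = ((-12)² + P) + P = (144 + P) + P = 144 + 2*P)
√(n + c(-2076, u)) = √(-2188728 + (144 + 2*(-2076))) = √(-2188728 + (144 - 4152)) = √(-2188728 - 4008) = √(-2192736) = 4*I*√137046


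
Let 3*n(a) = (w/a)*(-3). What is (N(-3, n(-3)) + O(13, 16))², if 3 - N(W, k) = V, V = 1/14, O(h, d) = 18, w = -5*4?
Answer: 85849/196 ≈ 438.00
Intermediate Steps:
w = -20
n(a) = 20/a (n(a) = (-20/a*(-3))/3 = (60/a)/3 = 20/a)
V = 1/14 ≈ 0.071429
N(W, k) = 41/14 (N(W, k) = 3 - 1*1/14 = 3 - 1/14 = 41/14)
(N(-3, n(-3)) + O(13, 16))² = (41/14 + 18)² = (293/14)² = 85849/196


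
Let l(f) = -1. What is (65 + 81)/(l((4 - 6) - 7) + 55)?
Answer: 73/27 ≈ 2.7037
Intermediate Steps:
(65 + 81)/(l((4 - 6) - 7) + 55) = (65 + 81)/(-1 + 55) = 146/54 = 146*(1/54) = 73/27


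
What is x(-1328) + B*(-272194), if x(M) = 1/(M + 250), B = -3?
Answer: 880275395/1078 ≈ 8.1658e+5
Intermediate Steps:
x(M) = 1/(250 + M)
x(-1328) + B*(-272194) = 1/(250 - 1328) - 3*(-272194) = 1/(-1078) + 816582 = -1/1078 + 816582 = 880275395/1078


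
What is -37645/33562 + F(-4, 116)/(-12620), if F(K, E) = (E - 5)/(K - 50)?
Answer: -4275098203/3811971960 ≈ -1.1215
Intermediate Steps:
F(K, E) = (-5 + E)/(-50 + K)
-37645/33562 + F(-4, 116)/(-12620) = -37645/33562 + ((-5 + 116)/(-50 - 4))/(-12620) = -37645*1/33562 + (111/(-54))*(-1/12620) = -37645/33562 - 1/54*111*(-1/12620) = -37645/33562 - 37/18*(-1/12620) = -37645/33562 + 37/227160 = -4275098203/3811971960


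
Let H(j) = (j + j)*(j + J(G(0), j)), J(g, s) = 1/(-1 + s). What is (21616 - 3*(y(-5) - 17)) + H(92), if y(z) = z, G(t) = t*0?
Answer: 3513694/91 ≈ 38612.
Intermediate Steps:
G(t) = 0
H(j) = 2*j*(j + 1/(-1 + j)) (H(j) = (j + j)*(j + 1/(-1 + j)) = (2*j)*(j + 1/(-1 + j)) = 2*j*(j + 1/(-1 + j)))
(21616 - 3*(y(-5) - 17)) + H(92) = (21616 - 3*(-5 - 17)) + 2*92*(1 + 92*(-1 + 92))/(-1 + 92) = (21616 - 3*(-22)) + 2*92*(1 + 92*91)/91 = (21616 + 66) + 2*92*(1/91)*(1 + 8372) = 21682 + 2*92*(1/91)*8373 = 21682 + 1540632/91 = 3513694/91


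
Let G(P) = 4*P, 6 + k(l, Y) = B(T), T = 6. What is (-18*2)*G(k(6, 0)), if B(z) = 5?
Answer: 144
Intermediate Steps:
k(l, Y) = -1 (k(l, Y) = -6 + 5 = -1)
(-18*2)*G(k(6, 0)) = (-18*2)*(4*(-1)) = -36*(-4) = 144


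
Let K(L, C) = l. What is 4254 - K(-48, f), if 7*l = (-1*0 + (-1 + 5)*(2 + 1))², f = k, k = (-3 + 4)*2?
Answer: 29634/7 ≈ 4233.4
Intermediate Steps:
k = 2 (k = 1*2 = 2)
f = 2
l = 144/7 (l = (-1*0 + (-1 + 5)*(2 + 1))²/7 = (0 + 4*3)²/7 = (0 + 12)²/7 = (⅐)*12² = (⅐)*144 = 144/7 ≈ 20.571)
K(L, C) = 144/7
4254 - K(-48, f) = 4254 - 1*144/7 = 4254 - 144/7 = 29634/7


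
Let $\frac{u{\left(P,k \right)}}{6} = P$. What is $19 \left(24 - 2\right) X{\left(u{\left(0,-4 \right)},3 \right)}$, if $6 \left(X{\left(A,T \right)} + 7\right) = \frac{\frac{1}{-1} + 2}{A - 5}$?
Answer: $- \frac{44099}{15} \approx -2939.9$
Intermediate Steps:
$u{\left(P,k \right)} = 6 P$
$X{\left(A,T \right)} = -7 + \frac{1}{6 \left(-5 + A\right)}$ ($X{\left(A,T \right)} = -7 + \frac{\left(\frac{1}{-1} + 2\right) \frac{1}{A - 5}}{6} = -7 + \frac{\left(-1 + 2\right) \frac{1}{-5 + A}}{6} = -7 + \frac{1 \frac{1}{-5 + A}}{6} = -7 + \frac{1}{6 \left(-5 + A\right)}$)
$19 \left(24 - 2\right) X{\left(u{\left(0,-4 \right)},3 \right)} = 19 \left(24 - 2\right) \frac{211 - 42 \cdot 6 \cdot 0}{6 \left(-5 + 6 \cdot 0\right)} = 19 \left(24 + \left(-2 + 0\right)\right) \frac{211 - 0}{6 \left(-5 + 0\right)} = 19 \left(24 - 2\right) \frac{211 + 0}{6 \left(-5\right)} = 19 \cdot 22 \cdot \frac{1}{6} \left(- \frac{1}{5}\right) 211 = 418 \left(- \frac{211}{30}\right) = - \frac{44099}{15}$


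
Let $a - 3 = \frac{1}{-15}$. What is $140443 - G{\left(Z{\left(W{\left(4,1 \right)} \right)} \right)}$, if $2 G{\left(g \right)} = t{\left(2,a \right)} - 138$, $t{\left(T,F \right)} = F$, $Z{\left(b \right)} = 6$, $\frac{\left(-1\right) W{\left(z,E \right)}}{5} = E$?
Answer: $\frac{2107658}{15} \approx 1.4051 \cdot 10^{5}$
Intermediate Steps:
$W{\left(z,E \right)} = - 5 E$
$a = \frac{44}{15}$ ($a = 3 + \frac{1}{-15} = 3 - \frac{1}{15} = \frac{44}{15} \approx 2.9333$)
$G{\left(g \right)} = - \frac{1013}{15}$ ($G{\left(g \right)} = \frac{\frac{44}{15} - 138}{2} = \frac{1}{2} \left(- \frac{2026}{15}\right) = - \frac{1013}{15}$)
$140443 - G{\left(Z{\left(W{\left(4,1 \right)} \right)} \right)} = 140443 - - \frac{1013}{15} = 140443 + \frac{1013}{15} = \frac{2107658}{15}$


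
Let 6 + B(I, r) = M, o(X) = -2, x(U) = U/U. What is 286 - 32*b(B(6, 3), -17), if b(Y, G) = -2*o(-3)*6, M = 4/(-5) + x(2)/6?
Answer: -482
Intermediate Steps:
x(U) = 1
M = -19/30 (M = 4/(-5) + 1/6 = 4*(-⅕) + 1*(⅙) = -⅘ + ⅙ = -19/30 ≈ -0.63333)
B(I, r) = -199/30 (B(I, r) = -6 - 19/30 = -199/30)
b(Y, G) = 24 (b(Y, G) = -2*(-2)*6 = 4*6 = 24)
286 - 32*b(B(6, 3), -17) = 286 - 32*24 = 286 - 768 = -482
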